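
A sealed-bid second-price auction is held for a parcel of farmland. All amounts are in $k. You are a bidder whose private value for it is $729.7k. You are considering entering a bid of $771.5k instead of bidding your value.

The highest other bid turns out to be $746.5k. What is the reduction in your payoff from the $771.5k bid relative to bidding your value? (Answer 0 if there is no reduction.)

$16.8k

Bidding your value $729.7k: you lose (since $729.7k < $746.5k). Payoff $0k.
Bidding $771.5k: you win and pay $746.5k. Payoff $729.7k − $746.5k = −$16.8k.
The competing bid $746.5k lies between your value and your inflated bid, so overbidding wins an item priced above your value.
Loss from deviating = $0k − (−$16.8k) = $16.8k.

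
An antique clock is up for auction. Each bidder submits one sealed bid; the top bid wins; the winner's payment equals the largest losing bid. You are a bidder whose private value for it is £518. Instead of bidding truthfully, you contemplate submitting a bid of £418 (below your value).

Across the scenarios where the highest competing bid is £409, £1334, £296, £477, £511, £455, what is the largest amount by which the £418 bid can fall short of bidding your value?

£409: same outcome either way → loss £0.
£1334: same outcome either way → loss £0.
£296: same outcome either way → loss £0.
£477: truthful gives £41, deviation gives £0 → loss £41.
£511: truthful gives £7, deviation gives £0 → loss £7.
£455: truthful gives £63, deviation gives £0 → loss £63.
Maximum loss: £63.

£63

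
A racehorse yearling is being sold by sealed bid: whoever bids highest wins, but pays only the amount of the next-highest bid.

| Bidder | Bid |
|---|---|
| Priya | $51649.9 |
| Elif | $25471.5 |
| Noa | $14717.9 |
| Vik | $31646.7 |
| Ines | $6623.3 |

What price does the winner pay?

$31646.7

Highest bid: Priya at $51649.9, so Priya wins.
Second-highest bid: Vik at $31646.7 — that is the price the winner pays.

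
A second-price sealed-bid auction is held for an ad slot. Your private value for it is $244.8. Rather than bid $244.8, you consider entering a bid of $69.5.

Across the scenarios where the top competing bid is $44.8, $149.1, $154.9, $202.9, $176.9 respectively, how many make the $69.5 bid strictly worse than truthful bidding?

The deviation hurts exactly when the highest competing bid lies strictly between $69.5 and $244.8 — underbidding then forfeits a profitable win.
$44.8: below both → same outcome either way.
$149.1: inside the interval → strictly worse (loss $95.7).
$154.9: inside the interval → strictly worse (loss $89.9).
$202.9: inside the interval → strictly worse (loss $41.9).
$176.9: inside the interval → strictly worse (loss $67.9).
Count: 4.

4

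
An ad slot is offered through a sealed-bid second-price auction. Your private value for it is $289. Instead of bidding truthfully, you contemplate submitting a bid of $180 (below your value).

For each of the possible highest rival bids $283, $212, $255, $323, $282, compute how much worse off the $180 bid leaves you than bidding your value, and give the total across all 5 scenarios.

$124

The deviation costs you only when the competing bid falls strictly between $180 and $289; elsewhere both bids give the same outcome.
$283: truthful payoff $6, deviation payoff $0 → loss $6.
$212: truthful payoff $77, deviation payoff $0 → loss $77.
$255: truthful payoff $34, deviation payoff $0 → loss $34.
$323: outcomes coincide → loss $0.
$282: truthful payoff $7, deviation payoff $0 → loss $7.
Total loss = $6 + $77 + $34 + $7 = $124.
In a second-price auction your bid sets only whether you win, not what you pay, so bidding your true value is weakly dominant.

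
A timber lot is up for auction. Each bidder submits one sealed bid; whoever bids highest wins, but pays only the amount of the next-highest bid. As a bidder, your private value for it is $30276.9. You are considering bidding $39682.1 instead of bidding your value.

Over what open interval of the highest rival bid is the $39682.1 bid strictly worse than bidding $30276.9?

If the competing bid is below $30276.9, both bids win at the same price — no difference.
If it is above $39682.1, both bids lose — no difference.
If it lies strictly between $30276.9 and $39682.1, bidding your value loses (payoff 0) while bidding $39682.1 wins at a price above your value (payoff negative).
So the deviation strictly hurts on the open interval ($30276.9, $39682.1).
Truthful bidding weakly dominates here: raising your bid can only win items priced above your value, and lowering it can only forfeit items priced below.

($30276.9, $39682.1)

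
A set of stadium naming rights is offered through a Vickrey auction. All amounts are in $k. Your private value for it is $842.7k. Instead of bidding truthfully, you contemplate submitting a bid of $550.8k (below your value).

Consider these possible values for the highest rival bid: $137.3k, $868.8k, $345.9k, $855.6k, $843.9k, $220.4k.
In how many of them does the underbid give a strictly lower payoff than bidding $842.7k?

0

The deviation hurts exactly when the highest competing bid lies strictly between $550.8k and $842.7k — underbidding then forfeits a profitable win.
$137.3k: below both → same outcome either way.
$868.8k: above both → same outcome either way.
$345.9k: below both → same outcome either way.
$855.6k: above both → same outcome either way.
$843.9k: above both → same outcome either way.
$220.4k: below both → same outcome either way.
Count: 0.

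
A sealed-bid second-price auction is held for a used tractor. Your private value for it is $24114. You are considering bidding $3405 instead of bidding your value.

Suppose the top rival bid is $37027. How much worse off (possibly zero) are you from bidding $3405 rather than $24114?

Bidding your value $24114: you lose (since $24114 < $37027). Payoff $0.
Bidding $3405: you lose. Payoff $0.
Difference = $0 − $0 = $0; both bids lead to the same outcome because the competing bid is above both your value and your alternative bid.
Because the price is fixed by the runner-up's bid, deviating from your value can only change a good outcome into a bad one — never the reverse.

$0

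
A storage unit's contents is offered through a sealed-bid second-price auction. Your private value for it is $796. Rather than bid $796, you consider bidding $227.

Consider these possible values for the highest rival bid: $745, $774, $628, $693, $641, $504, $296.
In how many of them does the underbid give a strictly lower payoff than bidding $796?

7

The deviation hurts exactly when the highest competing bid lies strictly between $227 and $796 — underbidding then forfeits a profitable win.
$745: inside the interval → strictly worse (loss $51).
$774: inside the interval → strictly worse (loss $22).
$628: inside the interval → strictly worse (loss $168).
$693: inside the interval → strictly worse (loss $103).
$641: inside the interval → strictly worse (loss $155).
$504: inside the interval → strictly worse (loss $292).
$296: inside the interval → strictly worse (loss $500).
Count: 7.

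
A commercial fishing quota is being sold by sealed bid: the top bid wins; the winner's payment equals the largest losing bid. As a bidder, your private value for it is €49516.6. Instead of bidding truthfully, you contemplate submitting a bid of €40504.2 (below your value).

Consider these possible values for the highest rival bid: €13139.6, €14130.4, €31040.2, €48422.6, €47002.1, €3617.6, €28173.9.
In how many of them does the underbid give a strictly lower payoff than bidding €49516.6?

The deviation hurts exactly when the highest competing bid lies strictly between €40504.2 and €49516.6 — underbidding then forfeits a profitable win.
€13139.6: below both → same outcome either way.
€14130.4: below both → same outcome either way.
€31040.2: below both → same outcome either way.
€48422.6: inside the interval → strictly worse (loss €1094).
€47002.1: inside the interval → strictly worse (loss €2514.5).
€3617.6: below both → same outcome either way.
€28173.9: below both → same outcome either way.
Count: 2.

2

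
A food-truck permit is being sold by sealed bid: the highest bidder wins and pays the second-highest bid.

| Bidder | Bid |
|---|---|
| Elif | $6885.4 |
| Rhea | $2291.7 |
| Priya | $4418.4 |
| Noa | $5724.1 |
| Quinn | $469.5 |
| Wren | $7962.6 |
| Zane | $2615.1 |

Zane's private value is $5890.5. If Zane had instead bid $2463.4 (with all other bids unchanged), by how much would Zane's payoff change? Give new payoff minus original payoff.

The highest bid among the other bidders is $7962.6; Zane's bid doesn't change that.
Original bid $2615.1: Zane is not highest (top rival bid is $7962.6); payoff $0.
Alternative bid $2463.4: Zane is not highest (top rival bid is $7962.6); payoff $0.
Change in payoff = $0 − ($0) = $0.

$0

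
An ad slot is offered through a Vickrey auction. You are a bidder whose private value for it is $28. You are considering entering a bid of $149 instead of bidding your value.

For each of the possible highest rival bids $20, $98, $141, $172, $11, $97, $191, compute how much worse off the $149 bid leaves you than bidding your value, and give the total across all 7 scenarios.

The deviation costs you only when the competing bid falls strictly between $28 and $149; elsewhere both bids give the same outcome.
$20: outcomes coincide → loss $0.
$98: truthful payoff $0, deviation payoff −$70 → loss $70.
$141: truthful payoff $0, deviation payoff −$113 → loss $113.
$172: outcomes coincide → loss $0.
$11: outcomes coincide → loss $0.
$97: truthful payoff $0, deviation payoff −$69 → loss $69.
$191: outcomes coincide → loss $0.
Total loss = $70 + $113 + $69 = $252.

$252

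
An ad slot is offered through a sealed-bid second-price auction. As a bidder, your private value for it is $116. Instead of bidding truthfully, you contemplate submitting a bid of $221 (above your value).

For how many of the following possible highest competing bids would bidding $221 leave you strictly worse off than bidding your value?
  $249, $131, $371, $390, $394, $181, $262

2

The deviation hurts exactly when the highest competing bid lies strictly between $116 and $221 — overbidding then wins at a price above your value.
$249: above both → same outcome either way.
$131: inside the interval → strictly worse (loss $15).
$371: above both → same outcome either way.
$390: above both → same outcome either way.
$394: above both → same outcome either way.
$181: inside the interval → strictly worse (loss $65).
$262: above both → same outcome either way.
Count: 2.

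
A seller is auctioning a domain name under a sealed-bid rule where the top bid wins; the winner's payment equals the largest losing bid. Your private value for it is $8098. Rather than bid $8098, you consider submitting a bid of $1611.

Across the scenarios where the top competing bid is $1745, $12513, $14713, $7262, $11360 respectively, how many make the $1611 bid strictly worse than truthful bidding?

The deviation hurts exactly when the highest competing bid lies strictly between $1611 and $8098 — underbidding then forfeits a profitable win.
$1745: inside the interval → strictly worse (loss $6353).
$12513: above both → same outcome either way.
$14713: above both → same outcome either way.
$7262: inside the interval → strictly worse (loss $836).
$11360: above both → same outcome either way.
Count: 2.

2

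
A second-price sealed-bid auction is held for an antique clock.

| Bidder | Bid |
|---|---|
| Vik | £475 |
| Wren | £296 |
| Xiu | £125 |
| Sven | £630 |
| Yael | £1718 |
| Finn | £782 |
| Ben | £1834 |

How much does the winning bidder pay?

£1718

Highest bid: Ben at £1834, so Ben wins.
Second-highest bid: Yael at £1718 — that is the price the winner pays.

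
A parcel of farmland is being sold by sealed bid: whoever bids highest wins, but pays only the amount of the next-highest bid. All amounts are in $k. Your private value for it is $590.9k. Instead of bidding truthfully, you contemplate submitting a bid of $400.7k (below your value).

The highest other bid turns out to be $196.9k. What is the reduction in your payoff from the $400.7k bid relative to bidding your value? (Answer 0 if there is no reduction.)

$0k

Bidding your value $590.9k: you win (since $590.9k > $196.9k) and pay $196.9k. Payoff $394k.
Bidding $400.7k: you win and pay $196.9k. Payoff $590.9k − $196.9k = $394k.
Difference = $394k − $394k = $0k; both bids lead to the same outcome because the competing bid is below both your value and your alternative bid.
Truthful bidding weakly dominates here: raising your bid can only win items priced above your value, and lowering it can only forfeit items priced below.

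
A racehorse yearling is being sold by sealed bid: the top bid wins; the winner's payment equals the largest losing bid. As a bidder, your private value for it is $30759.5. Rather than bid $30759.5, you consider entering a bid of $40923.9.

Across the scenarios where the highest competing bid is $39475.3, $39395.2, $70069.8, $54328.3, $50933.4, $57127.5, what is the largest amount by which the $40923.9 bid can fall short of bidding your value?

$39475.3: truthful gives $0, deviation gives −$8715.8 → loss $8715.8.
$39395.2: truthful gives $0, deviation gives −$8635.7 → loss $8635.7.
$70069.8: same outcome either way → loss $0.
$54328.3: same outcome either way → loss $0.
$50933.4: same outcome either way → loss $0.
$57127.5: same outcome either way → loss $0.
Maximum loss: $8715.8.

$8715.8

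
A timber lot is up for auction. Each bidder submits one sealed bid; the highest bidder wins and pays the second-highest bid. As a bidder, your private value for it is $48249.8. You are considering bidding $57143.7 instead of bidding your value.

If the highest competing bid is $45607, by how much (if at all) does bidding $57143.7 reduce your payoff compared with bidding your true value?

$0

Bidding your value $48249.8: you win (since $48249.8 > $45607) and pay $45607. Payoff $2642.8.
Bidding $57143.7: you win and pay $45607. Payoff $48249.8 − $45607 = $2642.8.
Difference = $2642.8 − $2642.8 = $0; both bids lead to the same outcome because the competing bid is below both your value and your alternative bid.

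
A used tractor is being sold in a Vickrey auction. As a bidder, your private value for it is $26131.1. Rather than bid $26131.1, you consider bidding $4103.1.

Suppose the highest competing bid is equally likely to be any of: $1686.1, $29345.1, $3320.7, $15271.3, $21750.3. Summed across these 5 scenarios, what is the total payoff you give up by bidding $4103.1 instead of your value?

The deviation costs you only when the competing bid falls strictly between $4103.1 and $26131.1; elsewhere both bids give the same outcome.
$1686.1: outcomes coincide → loss $0.
$29345.1: outcomes coincide → loss $0.
$3320.7: outcomes coincide → loss $0.
$15271.3: truthful payoff $10859.8, deviation payoff $0 → loss $10859.8.
$21750.3: truthful payoff $4380.8, deviation payoff $0 → loss $4380.8.
Total loss = $10859.8 + $4380.8 = $15240.6.

$15240.6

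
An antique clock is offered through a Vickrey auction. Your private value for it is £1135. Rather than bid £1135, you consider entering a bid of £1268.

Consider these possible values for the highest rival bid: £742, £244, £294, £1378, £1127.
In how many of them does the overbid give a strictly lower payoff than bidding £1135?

0

The deviation hurts exactly when the highest competing bid lies strictly between £1135 and £1268 — overbidding then wins at a price above your value.
£742: below both → same outcome either way.
£244: below both → same outcome either way.
£294: below both → same outcome either way.
£1378: above both → same outcome either way.
£1127: below both → same outcome either way.
Count: 0.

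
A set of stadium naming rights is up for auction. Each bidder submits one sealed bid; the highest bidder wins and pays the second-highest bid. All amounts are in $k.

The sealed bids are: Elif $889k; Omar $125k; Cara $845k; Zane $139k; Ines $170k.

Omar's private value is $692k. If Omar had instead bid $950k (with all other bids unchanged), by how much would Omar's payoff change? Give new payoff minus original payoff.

−$197k

The highest bid among the other bidders is $889k; Omar's bid doesn't change that.
Original bid $125k: Omar is not highest (top rival bid is $889k); payoff $0k.
Alternative bid $950k: Omar is highest, pays the top rival bid $889k; payoff $692k − $889k = −$197k.
Change in payoff = −$197k − ($0k) = −$197k.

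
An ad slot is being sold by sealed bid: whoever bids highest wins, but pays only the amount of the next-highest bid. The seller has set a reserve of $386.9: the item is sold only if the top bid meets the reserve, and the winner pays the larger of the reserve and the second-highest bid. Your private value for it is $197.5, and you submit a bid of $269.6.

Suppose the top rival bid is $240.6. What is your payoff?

$0

Your bid $269.6 is the highest bid but falls below the reserve $386.9, so the item goes unsold. Payoff $0.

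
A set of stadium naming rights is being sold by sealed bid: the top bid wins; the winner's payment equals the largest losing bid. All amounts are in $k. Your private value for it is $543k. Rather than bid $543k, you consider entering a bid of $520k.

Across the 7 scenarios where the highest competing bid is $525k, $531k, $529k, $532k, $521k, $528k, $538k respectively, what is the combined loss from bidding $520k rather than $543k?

The deviation costs you only when the competing bid falls strictly between $520k and $543k; elsewhere both bids give the same outcome.
$525k: truthful payoff $18k, deviation payoff $0k → loss $18k.
$531k: truthful payoff $12k, deviation payoff $0k → loss $12k.
$529k: truthful payoff $14k, deviation payoff $0k → loss $14k.
$532k: truthful payoff $11k, deviation payoff $0k → loss $11k.
$521k: truthful payoff $22k, deviation payoff $0k → loss $22k.
$528k: truthful payoff $15k, deviation payoff $0k → loss $15k.
$538k: truthful payoff $5k, deviation payoff $0k → loss $5k.
Total loss = $18k + $12k + $14k + $11k + $22k + $15k + $5k = $97k.

$97k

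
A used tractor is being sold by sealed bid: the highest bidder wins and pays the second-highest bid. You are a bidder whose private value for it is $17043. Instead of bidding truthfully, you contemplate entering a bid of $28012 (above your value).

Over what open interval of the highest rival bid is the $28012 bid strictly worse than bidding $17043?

If the competing bid is below $17043, both bids win at the same price — no difference.
If it is above $28012, both bids lose — no difference.
If it lies strictly between $17043 and $28012, bidding your value loses (payoff 0) while bidding $28012 wins at a price above your value (payoff negative).
So the deviation strictly hurts on the open interval ($17043, $28012).

($17043, $28012)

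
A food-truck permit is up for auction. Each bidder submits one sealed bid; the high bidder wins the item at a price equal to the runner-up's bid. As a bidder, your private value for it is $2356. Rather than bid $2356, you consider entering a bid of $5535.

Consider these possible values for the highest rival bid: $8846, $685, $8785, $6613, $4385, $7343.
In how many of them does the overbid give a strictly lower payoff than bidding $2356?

The deviation hurts exactly when the highest competing bid lies strictly between $2356 and $5535 — overbidding then wins at a price above your value.
$8846: above both → same outcome either way.
$685: below both → same outcome either way.
$8785: above both → same outcome either way.
$6613: above both → same outcome either way.
$4385: inside the interval → strictly worse (loss $2029).
$7343: above both → same outcome either way.
Count: 1.

1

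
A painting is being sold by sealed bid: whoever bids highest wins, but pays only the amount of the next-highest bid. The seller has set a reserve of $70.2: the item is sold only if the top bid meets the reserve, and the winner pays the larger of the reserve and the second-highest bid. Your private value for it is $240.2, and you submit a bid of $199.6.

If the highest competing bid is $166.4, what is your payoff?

Your bid $199.6 is the highest and exceeds the reserve.
Price = max(second-highest bid, reserve) = max($166.4, $70.2) = $166.4.
Payoff = $240.2 − $166.4 = $73.8.

$73.8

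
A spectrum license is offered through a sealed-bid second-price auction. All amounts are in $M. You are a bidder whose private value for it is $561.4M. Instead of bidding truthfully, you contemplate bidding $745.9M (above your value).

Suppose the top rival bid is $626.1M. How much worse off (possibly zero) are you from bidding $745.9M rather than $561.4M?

$64.7M

Bidding your value $561.4M: you lose (since $561.4M < $626.1M). Payoff $0M.
Bidding $745.9M: you win and pay $626.1M. Payoff $561.4M − $626.1M = −$64.7M.
The competing bid $626.1M lies between your value and your inflated bid, so overbidding wins an item priced above your value.
Loss from deviating = $0M − (−$64.7M) = $64.7M.
In a second-price auction your bid sets only whether you win, not what you pay, so bidding your true value is weakly dominant.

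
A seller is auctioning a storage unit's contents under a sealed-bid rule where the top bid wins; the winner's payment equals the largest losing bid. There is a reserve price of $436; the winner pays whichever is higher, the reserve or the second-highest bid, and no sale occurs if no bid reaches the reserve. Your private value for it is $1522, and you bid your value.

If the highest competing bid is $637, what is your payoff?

$885

Your bid $1522 is the highest and exceeds the reserve.
Price = max(second-highest bid, reserve) = max($637, $436) = $637.
Payoff = $1522 − $637 = $885.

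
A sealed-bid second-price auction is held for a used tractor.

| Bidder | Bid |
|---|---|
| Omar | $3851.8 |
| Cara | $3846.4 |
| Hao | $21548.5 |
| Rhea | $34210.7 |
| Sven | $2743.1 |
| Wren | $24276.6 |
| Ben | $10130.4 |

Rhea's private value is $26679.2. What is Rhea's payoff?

Highest bid: Rhea at $34210.7, so Rhea wins.
Second-highest bid: Wren at $24276.6 — that is the price the winner pays.
Rhea's payoff = value − price = $26679.2 − $24276.6 = $2402.6.

$2402.6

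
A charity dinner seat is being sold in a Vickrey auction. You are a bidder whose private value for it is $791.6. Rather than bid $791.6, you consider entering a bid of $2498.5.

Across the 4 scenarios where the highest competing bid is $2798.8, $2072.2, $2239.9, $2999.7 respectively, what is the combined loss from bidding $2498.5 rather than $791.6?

The deviation costs you only when the competing bid falls strictly between $791.6 and $2498.5; elsewhere both bids give the same outcome.
$2798.8: outcomes coincide → loss $0.
$2072.2: truthful payoff $0, deviation payoff −$1280.6 → loss $1280.6.
$2239.9: truthful payoff $0, deviation payoff −$1448.3 → loss $1448.3.
$2999.7: outcomes coincide → loss $0.
Total loss = $1280.6 + $1448.3 = $2728.9.

$2728.9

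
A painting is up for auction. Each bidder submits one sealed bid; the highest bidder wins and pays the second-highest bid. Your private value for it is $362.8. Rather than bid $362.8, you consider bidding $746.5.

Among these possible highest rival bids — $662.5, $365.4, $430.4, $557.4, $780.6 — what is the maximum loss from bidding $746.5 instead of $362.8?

$662.5: truthful gives $0, deviation gives −$299.7 → loss $299.7.
$365.4: truthful gives $0, deviation gives −$2.6 → loss $2.6.
$430.4: truthful gives $0, deviation gives −$67.6 → loss $67.6.
$557.4: truthful gives $0, deviation gives −$194.6 → loss $194.6.
$780.6: same outcome either way → loss $0.
Maximum loss: $299.7.

$299.7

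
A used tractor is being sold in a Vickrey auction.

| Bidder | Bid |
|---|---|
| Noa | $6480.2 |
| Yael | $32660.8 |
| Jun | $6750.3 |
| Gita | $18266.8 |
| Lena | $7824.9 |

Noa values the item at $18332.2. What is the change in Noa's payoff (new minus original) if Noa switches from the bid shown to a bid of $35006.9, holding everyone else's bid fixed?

−$14328.6

The highest bid among the other bidders is $32660.8; Noa's bid doesn't change that.
Original bid $6480.2: Noa is not highest (top rival bid is $32660.8); payoff $0.
Alternative bid $35006.9: Noa is highest, pays the top rival bid $32660.8; payoff $18332.2 − $32660.8 = −$14328.6.
Change in payoff = −$14328.6 − ($0) = −$14328.6.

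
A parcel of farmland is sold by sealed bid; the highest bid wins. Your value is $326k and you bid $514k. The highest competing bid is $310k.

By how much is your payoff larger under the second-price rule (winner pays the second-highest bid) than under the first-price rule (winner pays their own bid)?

You have the highest bid, so you win under either rule.
Second-price: pay $310k → payoff $16k.
First-price: pay your own bid $514k → payoff −$188k.
Difference = $16k − (−$188k) = $204k.

$204k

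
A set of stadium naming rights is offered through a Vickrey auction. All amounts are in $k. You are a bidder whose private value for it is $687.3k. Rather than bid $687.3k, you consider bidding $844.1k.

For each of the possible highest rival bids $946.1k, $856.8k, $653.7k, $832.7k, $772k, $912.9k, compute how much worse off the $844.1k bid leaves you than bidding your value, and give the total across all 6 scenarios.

The deviation costs you only when the competing bid falls strictly between $687.3k and $844.1k; elsewhere both bids give the same outcome.
$946.1k: outcomes coincide → loss $0k.
$856.8k: outcomes coincide → loss $0k.
$653.7k: outcomes coincide → loss $0k.
$832.7k: truthful payoff $0k, deviation payoff −$145.4k → loss $145.4k.
$772k: truthful payoff $0k, deviation payoff −$84.7k → loss $84.7k.
$912.9k: outcomes coincide → loss $0k.
Total loss = $145.4k + $84.7k = $230.1k.

$230.1k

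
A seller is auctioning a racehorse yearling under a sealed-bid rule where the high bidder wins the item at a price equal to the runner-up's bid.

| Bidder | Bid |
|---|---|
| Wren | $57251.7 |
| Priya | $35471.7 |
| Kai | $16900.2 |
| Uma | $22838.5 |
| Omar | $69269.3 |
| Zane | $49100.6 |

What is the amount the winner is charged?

Highest bid: Omar at $69269.3, so Omar wins.
Second-highest bid: Wren at $57251.7 — that is the price the winner pays.

$57251.7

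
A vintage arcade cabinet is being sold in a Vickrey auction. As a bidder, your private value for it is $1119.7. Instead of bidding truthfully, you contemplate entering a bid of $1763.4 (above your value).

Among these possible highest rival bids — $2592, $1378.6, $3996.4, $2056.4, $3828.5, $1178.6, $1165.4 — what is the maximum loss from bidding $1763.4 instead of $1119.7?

$258.9

$2592: same outcome either way → loss $0.
$1378.6: truthful gives $0, deviation gives −$258.9 → loss $258.9.
$3996.4: same outcome either way → loss $0.
$2056.4: same outcome either way → loss $0.
$3828.5: same outcome either way → loss $0.
$1178.6: truthful gives $0, deviation gives −$58.9 → loss $58.9.
$1165.4: truthful gives $0, deviation gives −$45.7 → loss $45.7.
Maximum loss: $258.9.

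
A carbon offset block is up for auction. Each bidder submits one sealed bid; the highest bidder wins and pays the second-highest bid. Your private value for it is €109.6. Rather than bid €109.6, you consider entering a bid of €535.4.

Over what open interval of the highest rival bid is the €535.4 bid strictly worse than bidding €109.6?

If the competing bid is below €109.6, both bids win at the same price — no difference.
If it is above €535.4, both bids lose — no difference.
If it lies strictly between €109.6 and €535.4, bidding your value loses (payoff 0) while bidding €535.4 wins at a price above your value (payoff negative).
So the deviation strictly hurts on the open interval (€109.6, €535.4).

(€109.6, €535.4)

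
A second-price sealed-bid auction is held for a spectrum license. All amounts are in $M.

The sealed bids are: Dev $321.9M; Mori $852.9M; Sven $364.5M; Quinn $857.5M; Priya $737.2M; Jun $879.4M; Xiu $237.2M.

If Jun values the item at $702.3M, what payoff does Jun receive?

−$155.2M

Highest bid: Jun at $879.4M, so Jun wins.
Second-highest bid: Quinn at $857.5M — that is the price the winner pays.
Jun's payoff = value − price = $702.3M − $857.5M = −$155.2M.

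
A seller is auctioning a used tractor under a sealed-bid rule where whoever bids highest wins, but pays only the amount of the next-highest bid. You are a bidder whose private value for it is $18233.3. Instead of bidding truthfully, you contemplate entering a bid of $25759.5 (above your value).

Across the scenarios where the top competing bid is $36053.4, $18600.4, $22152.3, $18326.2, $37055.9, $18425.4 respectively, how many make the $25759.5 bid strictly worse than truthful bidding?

4

The deviation hurts exactly when the highest competing bid lies strictly between $18233.3 and $25759.5 — overbidding then wins at a price above your value.
$36053.4: above both → same outcome either way.
$18600.4: inside the interval → strictly worse (loss $367.1).
$22152.3: inside the interval → strictly worse (loss $3919).
$18326.2: inside the interval → strictly worse (loss $92.9).
$37055.9: above both → same outcome either way.
$18425.4: inside the interval → strictly worse (loss $192.1).
Count: 4.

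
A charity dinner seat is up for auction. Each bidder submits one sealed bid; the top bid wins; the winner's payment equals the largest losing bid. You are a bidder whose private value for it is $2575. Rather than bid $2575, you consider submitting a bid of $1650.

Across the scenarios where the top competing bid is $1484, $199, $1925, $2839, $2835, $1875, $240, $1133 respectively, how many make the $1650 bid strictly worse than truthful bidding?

2

The deviation hurts exactly when the highest competing bid lies strictly between $1650 and $2575 — underbidding then forfeits a profitable win.
$1484: below both → same outcome either way.
$199: below both → same outcome either way.
$1925: inside the interval → strictly worse (loss $650).
$2839: above both → same outcome either way.
$2835: above both → same outcome either way.
$1875: inside the interval → strictly worse (loss $700).
$240: below both → same outcome either way.
$1133: below both → same outcome either way.
Count: 2.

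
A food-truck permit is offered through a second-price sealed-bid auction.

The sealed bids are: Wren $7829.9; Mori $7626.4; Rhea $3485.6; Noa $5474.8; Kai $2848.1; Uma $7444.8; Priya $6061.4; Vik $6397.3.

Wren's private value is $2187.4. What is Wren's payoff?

−$5439

Highest bid: Wren at $7829.9, so Wren wins.
Second-highest bid: Mori at $7626.4 — that is the price the winner pays.
Wren's payoff = value − price = $2187.4 − $7626.4 = −$5439.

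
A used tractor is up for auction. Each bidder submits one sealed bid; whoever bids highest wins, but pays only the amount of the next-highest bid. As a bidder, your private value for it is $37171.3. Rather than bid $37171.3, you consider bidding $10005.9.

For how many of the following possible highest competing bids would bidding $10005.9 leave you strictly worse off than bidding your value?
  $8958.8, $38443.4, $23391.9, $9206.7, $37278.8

The deviation hurts exactly when the highest competing bid lies strictly between $10005.9 and $37171.3 — underbidding then forfeits a profitable win.
$8958.8: below both → same outcome either way.
$38443.4: above both → same outcome either way.
$23391.9: inside the interval → strictly worse (loss $13779.4).
$9206.7: below both → same outcome either way.
$37278.8: above both → same outcome either way.
Count: 1.

1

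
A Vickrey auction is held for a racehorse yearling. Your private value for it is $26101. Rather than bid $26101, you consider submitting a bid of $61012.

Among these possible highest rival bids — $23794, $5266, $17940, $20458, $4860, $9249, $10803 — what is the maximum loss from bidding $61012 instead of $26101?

$23794: same outcome either way → loss $0.
$5266: same outcome either way → loss $0.
$17940: same outcome either way → loss $0.
$20458: same outcome either way → loss $0.
$4860: same outcome either way → loss $0.
$9249: same outcome either way → loss $0.
$10803: same outcome either way → loss $0.
Maximum loss: $0.

$0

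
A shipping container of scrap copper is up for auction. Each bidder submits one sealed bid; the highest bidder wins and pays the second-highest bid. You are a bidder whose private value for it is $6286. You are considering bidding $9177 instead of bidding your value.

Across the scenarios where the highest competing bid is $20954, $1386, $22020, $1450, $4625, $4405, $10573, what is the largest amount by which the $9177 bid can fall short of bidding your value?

$20954: same outcome either way → loss $0.
$1386: same outcome either way → loss $0.
$22020: same outcome either way → loss $0.
$1450: same outcome either way → loss $0.
$4625: same outcome either way → loss $0.
$4405: same outcome either way → loss $0.
$10573: same outcome either way → loss $0.
Maximum loss: $0.

$0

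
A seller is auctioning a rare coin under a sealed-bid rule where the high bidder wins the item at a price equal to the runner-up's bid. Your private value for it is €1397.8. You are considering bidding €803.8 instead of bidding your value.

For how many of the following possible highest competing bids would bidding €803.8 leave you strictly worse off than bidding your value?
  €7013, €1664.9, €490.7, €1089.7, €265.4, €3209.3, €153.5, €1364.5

2

The deviation hurts exactly when the highest competing bid lies strictly between €803.8 and €1397.8 — underbidding then forfeits a profitable win.
€7013: above both → same outcome either way.
€1664.9: above both → same outcome either way.
€490.7: below both → same outcome either way.
€1089.7: inside the interval → strictly worse (loss €308.1).
€265.4: below both → same outcome either way.
€3209.3: above both → same outcome either way.
€153.5: below both → same outcome either way.
€1364.5: inside the interval → strictly worse (loss €33.3).
Count: 2.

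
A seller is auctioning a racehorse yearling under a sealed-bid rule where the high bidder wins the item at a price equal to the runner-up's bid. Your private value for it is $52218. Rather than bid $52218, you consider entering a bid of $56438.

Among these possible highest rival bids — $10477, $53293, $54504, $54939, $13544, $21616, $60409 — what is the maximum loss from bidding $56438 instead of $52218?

$2721

$10477: same outcome either way → loss $0.
$53293: truthful gives $0, deviation gives −$1075 → loss $1075.
$54504: truthful gives $0, deviation gives −$2286 → loss $2286.
$54939: truthful gives $0, deviation gives −$2721 → loss $2721.
$13544: same outcome either way → loss $0.
$21616: same outcome either way → loss $0.
$60409: same outcome either way → loss $0.
Maximum loss: $2721.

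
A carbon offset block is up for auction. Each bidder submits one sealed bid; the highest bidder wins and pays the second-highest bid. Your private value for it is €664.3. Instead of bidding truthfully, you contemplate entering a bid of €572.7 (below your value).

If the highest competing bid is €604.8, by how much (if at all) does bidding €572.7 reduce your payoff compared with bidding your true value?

Bidding your value €664.3: you win (since €664.3 > €604.8) and pay €604.8. Payoff €59.5.
Bidding €572.7: you lose. Payoff €0.
The competing bid €604.8 lies between your shaded bid and your value, so underbidding forfeits an item you could have won at a profitable price.
Loss from deviating = €59.5 − (€0) = €59.5.

€59.5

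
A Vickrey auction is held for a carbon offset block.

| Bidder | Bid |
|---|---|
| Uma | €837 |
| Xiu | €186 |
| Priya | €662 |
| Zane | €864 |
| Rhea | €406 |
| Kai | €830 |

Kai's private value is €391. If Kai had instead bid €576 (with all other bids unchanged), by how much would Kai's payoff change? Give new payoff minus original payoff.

The highest bid among the other bidders is €864; Kai's bid doesn't change that.
Original bid €830: Kai is not highest (top rival bid is €864); payoff €0.
Alternative bid €576: Kai is not highest (top rival bid is €864); payoff €0.
Change in payoff = €0 − (€0) = €0.

€0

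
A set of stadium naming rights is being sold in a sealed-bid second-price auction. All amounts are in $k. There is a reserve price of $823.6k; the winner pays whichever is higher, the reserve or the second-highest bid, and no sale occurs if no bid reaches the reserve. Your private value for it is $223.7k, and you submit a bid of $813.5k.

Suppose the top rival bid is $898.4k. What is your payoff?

$0k

Your bid $813.5k is below the highest competing bid $898.4k, so you lose. Payoff $0k.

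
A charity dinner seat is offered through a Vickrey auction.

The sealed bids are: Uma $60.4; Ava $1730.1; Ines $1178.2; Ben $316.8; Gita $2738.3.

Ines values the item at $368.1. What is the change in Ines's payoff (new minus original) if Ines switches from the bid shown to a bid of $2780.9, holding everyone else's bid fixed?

−$2370.2

The highest bid among the other bidders is $2738.3; Ines's bid doesn't change that.
Original bid $1178.2: Ines is not highest (top rival bid is $2738.3); payoff $0.
Alternative bid $2780.9: Ines is highest, pays the top rival bid $2738.3; payoff $368.1 − $2738.3 = −$2370.2.
Change in payoff = −$2370.2 − ($0) = −$2370.2.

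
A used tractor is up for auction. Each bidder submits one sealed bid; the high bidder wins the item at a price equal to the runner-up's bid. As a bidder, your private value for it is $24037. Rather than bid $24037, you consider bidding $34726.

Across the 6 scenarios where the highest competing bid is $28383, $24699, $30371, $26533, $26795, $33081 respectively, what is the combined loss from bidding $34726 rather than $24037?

$25640

The deviation costs you only when the competing bid falls strictly between $24037 and $34726; elsewhere both bids give the same outcome.
$28383: truthful payoff $0, deviation payoff −$4346 → loss $4346.
$24699: truthful payoff $0, deviation payoff −$662 → loss $662.
$30371: truthful payoff $0, deviation payoff −$6334 → loss $6334.
$26533: truthful payoff $0, deviation payoff −$2496 → loss $2496.
$26795: truthful payoff $0, deviation payoff −$2758 → loss $2758.
$33081: truthful payoff $0, deviation payoff −$9044 → loss $9044.
Total loss = $4346 + $662 + $6334 + $2496 + $2758 + $9044 = $25640.
Truthful bidding weakly dominates here: raising your bid can only win items priced above your value, and lowering it can only forfeit items priced below.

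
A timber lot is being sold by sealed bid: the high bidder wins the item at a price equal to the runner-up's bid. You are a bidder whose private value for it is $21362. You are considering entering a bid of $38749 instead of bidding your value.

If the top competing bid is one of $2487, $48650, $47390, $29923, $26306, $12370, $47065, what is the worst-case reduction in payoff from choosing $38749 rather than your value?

$2487: same outcome either way → loss $0.
$48650: same outcome either way → loss $0.
$47390: same outcome either way → loss $0.
$29923: truthful gives $0, deviation gives −$8561 → loss $8561.
$26306: truthful gives $0, deviation gives −$4944 → loss $4944.
$12370: same outcome either way → loss $0.
$47065: same outcome either way → loss $0.
Maximum loss: $8561.

$8561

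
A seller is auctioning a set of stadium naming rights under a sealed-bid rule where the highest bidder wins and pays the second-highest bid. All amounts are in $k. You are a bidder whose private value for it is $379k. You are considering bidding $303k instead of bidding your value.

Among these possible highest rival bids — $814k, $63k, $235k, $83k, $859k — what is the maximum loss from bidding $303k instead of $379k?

$0k

$814k: same outcome either way → loss $0k.
$63k: same outcome either way → loss $0k.
$235k: same outcome either way → loss $0k.
$83k: same outcome either way → loss $0k.
$859k: same outcome either way → loss $0k.
Maximum loss: $0k.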